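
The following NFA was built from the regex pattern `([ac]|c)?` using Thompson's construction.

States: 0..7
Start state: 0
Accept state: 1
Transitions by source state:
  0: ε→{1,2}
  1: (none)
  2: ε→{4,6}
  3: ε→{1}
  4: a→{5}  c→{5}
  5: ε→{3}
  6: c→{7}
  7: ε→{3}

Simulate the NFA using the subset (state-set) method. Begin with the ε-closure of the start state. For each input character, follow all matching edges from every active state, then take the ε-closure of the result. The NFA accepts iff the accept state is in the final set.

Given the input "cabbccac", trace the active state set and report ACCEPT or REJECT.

initial (ε-close {0}): {0,1,2,4,6}
'c' @ 1: {1,3,5,7}  [accepting]
'a' @ 2: {}  — dead — no transitions
rest 'bbccac' ignored (set empty)
end set {} — state 1 not in

Answer: REJECT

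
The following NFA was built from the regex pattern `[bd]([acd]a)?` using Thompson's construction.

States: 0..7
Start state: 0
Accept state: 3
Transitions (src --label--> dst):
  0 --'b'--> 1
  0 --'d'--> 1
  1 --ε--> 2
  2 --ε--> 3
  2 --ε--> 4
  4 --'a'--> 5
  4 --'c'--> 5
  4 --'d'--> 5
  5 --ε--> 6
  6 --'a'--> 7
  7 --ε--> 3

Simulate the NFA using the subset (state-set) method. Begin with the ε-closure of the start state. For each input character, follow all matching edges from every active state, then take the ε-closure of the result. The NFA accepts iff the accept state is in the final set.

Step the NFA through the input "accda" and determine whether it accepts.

initial (ε-close {0}): {0}
'a' @ 1: {}  — no active states
rest 'ccda' ignored (set empty)
end set {} — state 3 not in

Answer: REJECT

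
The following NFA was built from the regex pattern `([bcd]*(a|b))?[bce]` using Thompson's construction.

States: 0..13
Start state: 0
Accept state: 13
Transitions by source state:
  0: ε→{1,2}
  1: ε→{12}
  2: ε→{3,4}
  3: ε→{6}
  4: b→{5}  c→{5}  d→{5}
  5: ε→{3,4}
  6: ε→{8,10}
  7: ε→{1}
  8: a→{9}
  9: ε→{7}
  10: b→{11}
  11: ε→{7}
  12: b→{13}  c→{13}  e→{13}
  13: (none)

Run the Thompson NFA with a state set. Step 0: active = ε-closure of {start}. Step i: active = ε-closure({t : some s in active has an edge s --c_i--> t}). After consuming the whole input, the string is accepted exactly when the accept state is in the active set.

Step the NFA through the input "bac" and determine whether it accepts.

Answer: ACCEPT

Trace:
initial (ε-close {0}): {0,1,2,3,4,6,8,10,12}
'b' @ 1: {1,3,4,5,6,7,8,10,11,12,13}  (accept∈set)
'a' @ 2: {1,7,9,12}
'c' @ 3: {13}  (accept∈set)
end set {13} — state 13 in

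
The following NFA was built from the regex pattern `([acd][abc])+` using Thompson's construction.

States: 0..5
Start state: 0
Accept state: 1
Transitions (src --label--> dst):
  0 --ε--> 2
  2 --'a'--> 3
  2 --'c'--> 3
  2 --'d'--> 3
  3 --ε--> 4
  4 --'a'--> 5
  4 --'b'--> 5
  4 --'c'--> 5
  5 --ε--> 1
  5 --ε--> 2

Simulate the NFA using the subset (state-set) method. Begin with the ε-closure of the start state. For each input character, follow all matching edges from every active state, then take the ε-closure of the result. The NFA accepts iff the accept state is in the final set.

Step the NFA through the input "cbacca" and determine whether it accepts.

initial (ε-close {0}): {0,2}
'c' @ 1: {3,4}
'b' @ 2: {1,2,5}  (accept∈set)
'a' @ 3: {3,4}
'c' @ 4: {1,2,5}  (accept∈set)
'c' @ 5: {3,4}
'a' @ 6: {1,2,5}  (accept∈set)
end set {1,2,5} — state 1 in

Answer: ACCEPT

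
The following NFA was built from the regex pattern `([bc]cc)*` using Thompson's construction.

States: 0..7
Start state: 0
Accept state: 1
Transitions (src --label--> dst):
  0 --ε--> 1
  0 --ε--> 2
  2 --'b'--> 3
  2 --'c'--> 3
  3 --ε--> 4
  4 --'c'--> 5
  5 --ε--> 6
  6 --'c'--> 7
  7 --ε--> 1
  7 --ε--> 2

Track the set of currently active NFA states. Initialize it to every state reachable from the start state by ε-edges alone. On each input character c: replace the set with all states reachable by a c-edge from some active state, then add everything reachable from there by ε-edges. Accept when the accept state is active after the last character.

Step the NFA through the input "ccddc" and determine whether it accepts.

Answer: REJECT

Derivation:
initial (ε-close {0}): {0,1,2}
'c' @ 1: {3,4}
'c' @ 2: {5,6}
'd' @ 3: {}  — state set empty
rest 'dc' ignored (set empty)
final: {}; accept 1 not in set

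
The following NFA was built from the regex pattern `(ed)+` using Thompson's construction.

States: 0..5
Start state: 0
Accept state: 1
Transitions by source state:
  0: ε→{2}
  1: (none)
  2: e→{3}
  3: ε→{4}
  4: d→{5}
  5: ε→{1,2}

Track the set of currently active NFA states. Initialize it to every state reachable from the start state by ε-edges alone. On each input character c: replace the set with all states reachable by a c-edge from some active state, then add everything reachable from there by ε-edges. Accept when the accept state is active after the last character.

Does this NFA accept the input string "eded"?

Answer: ACCEPT

Derivation:
S₀ = ε-closure({0}) = {0,2}
'e' @ 1: {3,4}
'd' @ 2: {1,2,5}  ✓accept
'e' @ 3: {3,4}
'd' @ 4: {1,2,5}  ✓accept
end set {1,2,5} — state 1 in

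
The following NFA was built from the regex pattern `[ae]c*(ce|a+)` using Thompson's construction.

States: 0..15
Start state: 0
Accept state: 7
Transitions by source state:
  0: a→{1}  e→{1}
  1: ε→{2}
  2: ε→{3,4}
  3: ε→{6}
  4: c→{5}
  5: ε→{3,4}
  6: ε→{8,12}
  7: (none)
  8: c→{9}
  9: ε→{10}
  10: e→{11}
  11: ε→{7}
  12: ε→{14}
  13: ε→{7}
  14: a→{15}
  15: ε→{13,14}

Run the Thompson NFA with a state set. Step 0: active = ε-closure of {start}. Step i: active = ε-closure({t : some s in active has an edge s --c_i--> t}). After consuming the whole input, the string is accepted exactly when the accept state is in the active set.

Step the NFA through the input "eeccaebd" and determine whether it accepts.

Answer: REJECT

Steps:
initial (ε-close {0}): {0}
'e' @ 1: {1,2,3,4,6,8,12,14}
'e' @ 2: {}  — dead — no transitions
rest 'ccaebd' ignored (set empty)
final: {}; accept 7 not in set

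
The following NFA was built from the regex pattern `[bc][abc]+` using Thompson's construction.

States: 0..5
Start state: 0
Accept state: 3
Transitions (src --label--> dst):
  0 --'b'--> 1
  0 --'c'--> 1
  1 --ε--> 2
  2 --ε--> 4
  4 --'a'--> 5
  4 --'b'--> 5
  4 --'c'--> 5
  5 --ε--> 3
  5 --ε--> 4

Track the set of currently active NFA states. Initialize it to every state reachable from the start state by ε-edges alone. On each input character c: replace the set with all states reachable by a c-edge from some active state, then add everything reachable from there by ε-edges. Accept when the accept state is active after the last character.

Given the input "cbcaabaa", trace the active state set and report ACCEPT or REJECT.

Answer: ACCEPT

Trace:
start: ε-closure({0}) = {0}
'c' @ 1: {1,2,4}
'b' @ 2: {3,4,5}  [accepting]
'c' @ 3: {3,4,5}  [accepting]
'a' @ 4: {3,4,5}  [accepting]
'a' @ 5: {3,4,5}  [accepting]
'b' @ 6: {3,4,5}  [accepting]
'a' @ 7: {3,4,5}  [accepting]
'a' @ 8: {3,4,5}  [accepting]
after full input: {3,4,5}  (accept=3 in)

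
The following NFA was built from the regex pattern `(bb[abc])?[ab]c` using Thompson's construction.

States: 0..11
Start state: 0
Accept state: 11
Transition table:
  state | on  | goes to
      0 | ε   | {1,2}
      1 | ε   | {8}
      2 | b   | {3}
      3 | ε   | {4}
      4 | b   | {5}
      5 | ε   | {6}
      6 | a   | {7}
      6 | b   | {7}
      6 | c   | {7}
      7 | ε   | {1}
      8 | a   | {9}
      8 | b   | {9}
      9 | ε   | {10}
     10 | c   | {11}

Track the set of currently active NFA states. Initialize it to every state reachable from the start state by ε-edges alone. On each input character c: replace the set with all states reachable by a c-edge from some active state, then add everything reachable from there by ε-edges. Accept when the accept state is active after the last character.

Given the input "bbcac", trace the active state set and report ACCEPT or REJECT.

start: ε-closure({0}) = {0,1,2,8}
'b' @ 1: {3,4,9,10}
'b' @ 2: {5,6}
'c' @ 3: {1,7,8}
'a' @ 4: {9,10}
'c' @ 5: {11}  (accept∈set)
end set {11} — state 11 in

Answer: ACCEPT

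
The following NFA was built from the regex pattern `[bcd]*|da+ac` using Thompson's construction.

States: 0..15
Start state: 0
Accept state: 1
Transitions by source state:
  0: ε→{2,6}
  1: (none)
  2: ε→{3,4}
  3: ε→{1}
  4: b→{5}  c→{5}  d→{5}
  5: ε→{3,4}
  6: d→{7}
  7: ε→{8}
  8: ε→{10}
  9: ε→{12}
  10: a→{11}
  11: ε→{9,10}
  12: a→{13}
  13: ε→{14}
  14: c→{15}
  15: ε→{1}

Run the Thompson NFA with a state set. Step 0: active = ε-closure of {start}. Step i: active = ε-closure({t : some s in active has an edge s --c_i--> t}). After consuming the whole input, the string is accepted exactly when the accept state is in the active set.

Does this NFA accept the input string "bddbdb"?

Answer: ACCEPT

Steps:
S₀ = ε-closure({0}) = {0,1,2,3,4,6}
'b' @ 1: {1,3,4,5}  (accept∈set)
'd' @ 2: {1,3,4,5}  (accept∈set)
'd' @ 3: {1,3,4,5}  (accept∈set)
'b' @ 4: {1,3,4,5}  (accept∈set)
'd' @ 5: {1,3,4,5}  (accept∈set)
'b' @ 6: {1,3,4,5}  (accept∈set)
final: {1,3,4,5}; accept 1 in set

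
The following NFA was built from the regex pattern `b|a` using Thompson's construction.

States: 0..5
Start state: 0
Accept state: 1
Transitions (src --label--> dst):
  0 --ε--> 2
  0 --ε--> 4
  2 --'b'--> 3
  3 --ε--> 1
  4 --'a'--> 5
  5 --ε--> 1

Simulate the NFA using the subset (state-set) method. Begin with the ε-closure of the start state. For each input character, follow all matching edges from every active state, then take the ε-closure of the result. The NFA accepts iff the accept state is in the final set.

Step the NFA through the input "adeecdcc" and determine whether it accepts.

Answer: REJECT

Steps:
S₀ = ε-closure({0}) = {0,2,4}
'a' @ 1: {1,5}  ✓accept
'd' @ 2: {}  — no active states
rest 'eecdcc' ignored (set empty)
end set {} — state 1 not in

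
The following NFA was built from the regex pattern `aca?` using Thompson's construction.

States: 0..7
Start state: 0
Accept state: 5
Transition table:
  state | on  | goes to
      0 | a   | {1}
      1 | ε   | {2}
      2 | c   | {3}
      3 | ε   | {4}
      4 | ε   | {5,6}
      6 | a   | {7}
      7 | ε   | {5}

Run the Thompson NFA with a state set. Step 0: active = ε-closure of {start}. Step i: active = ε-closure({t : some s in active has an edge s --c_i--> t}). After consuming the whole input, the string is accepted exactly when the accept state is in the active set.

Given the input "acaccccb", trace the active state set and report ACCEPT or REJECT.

initial (ε-close {0}): {0}
'a' @ 1: {1,2}
'c' @ 2: {3,4,5,6}  ✓accept
'a' @ 3: {5,7}  ✓accept
'c' @ 4: {}  — no active states
rest 'cccb' ignored (set empty)
end set {} — state 5 not in

Answer: REJECT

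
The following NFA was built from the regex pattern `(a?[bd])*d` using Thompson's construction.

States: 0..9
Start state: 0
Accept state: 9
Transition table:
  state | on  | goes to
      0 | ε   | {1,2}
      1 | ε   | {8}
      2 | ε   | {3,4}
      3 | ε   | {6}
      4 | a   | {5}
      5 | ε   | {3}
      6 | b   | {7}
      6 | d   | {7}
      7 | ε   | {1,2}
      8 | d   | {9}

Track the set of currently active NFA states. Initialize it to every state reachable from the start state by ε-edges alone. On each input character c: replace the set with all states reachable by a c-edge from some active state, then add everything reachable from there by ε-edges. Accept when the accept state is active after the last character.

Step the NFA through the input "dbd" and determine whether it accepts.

Answer: ACCEPT

Derivation:
start: ε-closure({0}) = {0,1,2,3,4,6,8}
'd' @ 1: {1,2,3,4,6,7,8,9}  ✓accept
'b' @ 2: {1,2,3,4,6,7,8}
'd' @ 3: {1,2,3,4,6,7,8,9}  ✓accept
final: {1,2,3,4,6,7,8,9}; accept 9 in set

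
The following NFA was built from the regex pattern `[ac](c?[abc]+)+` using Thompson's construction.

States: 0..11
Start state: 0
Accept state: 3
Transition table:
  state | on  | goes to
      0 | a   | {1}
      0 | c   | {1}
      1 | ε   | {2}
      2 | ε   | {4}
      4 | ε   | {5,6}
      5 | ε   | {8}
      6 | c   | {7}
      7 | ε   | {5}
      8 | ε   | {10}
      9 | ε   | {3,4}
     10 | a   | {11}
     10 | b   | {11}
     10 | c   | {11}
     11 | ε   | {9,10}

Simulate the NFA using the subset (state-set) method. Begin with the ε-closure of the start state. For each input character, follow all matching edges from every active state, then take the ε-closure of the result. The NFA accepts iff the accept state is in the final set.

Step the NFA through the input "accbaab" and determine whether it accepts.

start: ε-closure({0}) = {0}
'a' @ 1: {1,2,4,5,6,8,10}
'c' @ 2: {3,4,5,6,7,8,9,10,11}  [accepting]
'c' @ 3: {3,4,5,6,7,8,9,10,11}  [accepting]
'b' @ 4: {3,4,5,6,8,9,10,11}  [accepting]
'a' @ 5: {3,4,5,6,8,9,10,11}  [accepting]
'a' @ 6: {3,4,5,6,8,9,10,11}  [accepting]
'b' @ 7: {3,4,5,6,8,9,10,11}  [accepting]
end set {3,4,5,6,8,9,10,11} — state 3 in

Answer: ACCEPT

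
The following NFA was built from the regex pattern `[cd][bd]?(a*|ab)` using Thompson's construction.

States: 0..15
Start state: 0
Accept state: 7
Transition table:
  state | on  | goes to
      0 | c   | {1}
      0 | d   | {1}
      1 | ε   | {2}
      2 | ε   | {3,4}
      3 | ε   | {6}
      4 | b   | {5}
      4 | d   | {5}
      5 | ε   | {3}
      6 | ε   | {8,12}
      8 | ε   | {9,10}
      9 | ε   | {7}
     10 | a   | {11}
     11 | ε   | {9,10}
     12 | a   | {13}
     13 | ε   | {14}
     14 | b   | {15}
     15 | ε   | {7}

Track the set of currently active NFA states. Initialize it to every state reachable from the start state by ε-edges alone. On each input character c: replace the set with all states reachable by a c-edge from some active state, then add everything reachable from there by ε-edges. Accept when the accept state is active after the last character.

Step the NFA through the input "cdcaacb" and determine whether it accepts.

Answer: REJECT

Trace:
initial (ε-close {0}): {0}
'c' @ 1: {1,2,3,4,6,7,8,9,10,12}  ✓accept
'd' @ 2: {3,5,6,7,8,9,10,12}  ✓accept
'c' @ 3: {}  — dead — no transitions
rest 'aacb' ignored (set empty)
after full input: {}  (accept=7 not in)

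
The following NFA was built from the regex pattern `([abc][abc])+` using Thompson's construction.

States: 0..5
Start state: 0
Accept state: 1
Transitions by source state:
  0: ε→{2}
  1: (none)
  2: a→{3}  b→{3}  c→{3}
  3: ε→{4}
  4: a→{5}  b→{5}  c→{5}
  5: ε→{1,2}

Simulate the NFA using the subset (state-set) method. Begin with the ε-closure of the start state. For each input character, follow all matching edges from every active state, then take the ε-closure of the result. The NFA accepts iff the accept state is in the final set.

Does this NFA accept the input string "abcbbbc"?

S₀ = ε-closure({0}) = {0,2}
'a' @ 1: {3,4}
'b' @ 2: {1,2,5}  (accept∈set)
'c' @ 3: {3,4}
'b' @ 4: {1,2,5}  (accept∈set)
'b' @ 5: {3,4}
'b' @ 6: {1,2,5}  (accept∈set)
'c' @ 7: {3,4}
end set {3,4} — state 1 not in

Answer: REJECT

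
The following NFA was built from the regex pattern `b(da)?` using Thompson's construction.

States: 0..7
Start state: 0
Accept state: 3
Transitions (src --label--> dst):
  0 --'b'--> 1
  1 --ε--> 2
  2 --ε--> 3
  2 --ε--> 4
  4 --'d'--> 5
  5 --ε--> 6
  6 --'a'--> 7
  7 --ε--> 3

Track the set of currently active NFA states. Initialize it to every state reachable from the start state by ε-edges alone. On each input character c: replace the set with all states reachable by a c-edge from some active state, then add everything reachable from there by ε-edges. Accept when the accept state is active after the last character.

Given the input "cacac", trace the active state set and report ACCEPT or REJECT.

start: ε-closure({0}) = {0}
'c' @ 1: {}  — state set empty
rest 'acac' ignored (set empty)
after full input: {}  (accept=3 not in)

Answer: REJECT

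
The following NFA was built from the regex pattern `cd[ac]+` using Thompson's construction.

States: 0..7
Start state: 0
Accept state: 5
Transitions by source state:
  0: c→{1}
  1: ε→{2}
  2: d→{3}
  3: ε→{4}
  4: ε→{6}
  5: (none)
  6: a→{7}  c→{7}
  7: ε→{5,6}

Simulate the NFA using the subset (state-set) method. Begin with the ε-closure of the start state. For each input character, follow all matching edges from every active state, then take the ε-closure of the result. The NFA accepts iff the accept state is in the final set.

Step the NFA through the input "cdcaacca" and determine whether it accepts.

Answer: ACCEPT

Trace:
S₀ = ε-closure({0}) = {0}
'c' @ 1: {1,2}
'd' @ 2: {3,4,6}
'c' @ 3: {5,6,7}  (accept∈set)
'a' @ 4: {5,6,7}  (accept∈set)
'a' @ 5: {5,6,7}  (accept∈set)
'c' @ 6: {5,6,7}  (accept∈set)
'c' @ 7: {5,6,7}  (accept∈set)
'a' @ 8: {5,6,7}  (accept∈set)
final: {5,6,7}; accept 5 in set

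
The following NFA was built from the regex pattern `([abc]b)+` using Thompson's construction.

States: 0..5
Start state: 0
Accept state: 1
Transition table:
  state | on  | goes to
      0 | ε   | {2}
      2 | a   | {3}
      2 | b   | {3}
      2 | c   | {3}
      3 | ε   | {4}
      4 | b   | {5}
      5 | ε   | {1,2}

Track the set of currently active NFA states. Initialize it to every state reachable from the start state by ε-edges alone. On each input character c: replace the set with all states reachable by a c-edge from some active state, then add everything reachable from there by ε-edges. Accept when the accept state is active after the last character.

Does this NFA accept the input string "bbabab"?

Answer: ACCEPT

Derivation:
S₀ = ε-closure({0}) = {0,2}
'b' @ 1: {3,4}
'b' @ 2: {1,2,5}  (accept∈set)
'a' @ 3: {3,4}
'b' @ 4: {1,2,5}  (accept∈set)
'a' @ 5: {3,4}
'b' @ 6: {1,2,5}  (accept∈set)
end set {1,2,5} — state 1 in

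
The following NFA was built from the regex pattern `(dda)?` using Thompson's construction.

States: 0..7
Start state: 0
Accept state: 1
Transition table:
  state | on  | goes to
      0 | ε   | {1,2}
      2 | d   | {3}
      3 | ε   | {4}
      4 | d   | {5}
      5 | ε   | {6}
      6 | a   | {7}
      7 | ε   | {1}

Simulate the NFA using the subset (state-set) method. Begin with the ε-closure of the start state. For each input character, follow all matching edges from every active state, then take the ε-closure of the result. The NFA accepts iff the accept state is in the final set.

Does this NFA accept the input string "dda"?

Answer: ACCEPT

Trace:
start: ε-closure({0}) = {0,1,2}
'd' @ 1: {3,4}
'd' @ 2: {5,6}
'a' @ 3: {1,7}  [accepting]
final: {1,7}; accept 1 in set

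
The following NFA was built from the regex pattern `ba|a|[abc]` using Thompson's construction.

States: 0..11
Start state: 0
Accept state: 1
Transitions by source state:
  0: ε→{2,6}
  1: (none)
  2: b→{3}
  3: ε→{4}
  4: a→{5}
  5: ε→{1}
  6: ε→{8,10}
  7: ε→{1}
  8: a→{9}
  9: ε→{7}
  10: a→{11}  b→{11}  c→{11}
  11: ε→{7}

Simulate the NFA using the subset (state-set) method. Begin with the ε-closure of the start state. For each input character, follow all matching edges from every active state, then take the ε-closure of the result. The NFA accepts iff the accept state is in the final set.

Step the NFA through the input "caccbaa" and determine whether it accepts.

Answer: REJECT

Derivation:
start: ε-closure({0}) = {0,2,6,8,10}
'c' @ 1: {1,7,11}  [accepting]
'a' @ 2: {}  — no active states
rest 'ccbaa' ignored (set empty)
end set {} — state 1 not in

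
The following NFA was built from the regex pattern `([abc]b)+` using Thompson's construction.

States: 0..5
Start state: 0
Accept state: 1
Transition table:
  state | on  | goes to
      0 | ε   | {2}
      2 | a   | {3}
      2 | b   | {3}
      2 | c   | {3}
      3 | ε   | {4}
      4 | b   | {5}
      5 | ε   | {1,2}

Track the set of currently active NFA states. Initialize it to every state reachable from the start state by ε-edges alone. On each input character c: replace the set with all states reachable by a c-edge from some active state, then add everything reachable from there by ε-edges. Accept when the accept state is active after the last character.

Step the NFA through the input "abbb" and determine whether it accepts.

Answer: ACCEPT

Steps:
initial (ε-close {0}): {0,2}
'a' @ 1: {3,4}
'b' @ 2: {1,2,5}  ✓accept
'b' @ 3: {3,4}
'b' @ 4: {1,2,5}  ✓accept
end set {1,2,5} — state 1 in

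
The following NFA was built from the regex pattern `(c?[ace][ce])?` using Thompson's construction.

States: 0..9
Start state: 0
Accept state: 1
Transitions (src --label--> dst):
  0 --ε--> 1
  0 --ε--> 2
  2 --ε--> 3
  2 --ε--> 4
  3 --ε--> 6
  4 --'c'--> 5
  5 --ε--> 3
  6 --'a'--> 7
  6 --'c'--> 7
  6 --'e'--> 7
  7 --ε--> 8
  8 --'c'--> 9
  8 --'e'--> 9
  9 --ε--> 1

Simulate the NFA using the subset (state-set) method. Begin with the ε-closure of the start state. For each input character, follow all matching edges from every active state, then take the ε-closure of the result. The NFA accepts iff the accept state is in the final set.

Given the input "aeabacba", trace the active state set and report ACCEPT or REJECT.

Answer: REJECT

Derivation:
start: ε-closure({0}) = {0,1,2,3,4,6}
'a' @ 1: {7,8}
'e' @ 2: {1,9}  ✓accept
'a' @ 3: {}  — dead — no transitions
rest 'bacba' ignored (set empty)
final: {}; accept 1 not in set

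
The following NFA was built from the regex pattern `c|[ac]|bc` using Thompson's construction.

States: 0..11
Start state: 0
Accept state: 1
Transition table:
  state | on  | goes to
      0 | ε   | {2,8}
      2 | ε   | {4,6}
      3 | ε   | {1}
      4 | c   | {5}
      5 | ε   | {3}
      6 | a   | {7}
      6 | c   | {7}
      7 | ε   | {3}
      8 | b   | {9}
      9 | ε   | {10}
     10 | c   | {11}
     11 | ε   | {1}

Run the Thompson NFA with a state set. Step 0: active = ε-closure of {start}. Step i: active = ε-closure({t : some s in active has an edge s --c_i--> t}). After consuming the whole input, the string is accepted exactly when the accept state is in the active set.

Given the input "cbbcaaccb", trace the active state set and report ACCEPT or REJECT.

Answer: REJECT

Steps:
start: ε-closure({0}) = {0,2,4,6,8}
'c' @ 1: {1,3,5,7}  [accepting]
'b' @ 2: {}  — dead — no transitions
rest 'bcaaccb' ignored (set empty)
after full input: {}  (accept=1 not in)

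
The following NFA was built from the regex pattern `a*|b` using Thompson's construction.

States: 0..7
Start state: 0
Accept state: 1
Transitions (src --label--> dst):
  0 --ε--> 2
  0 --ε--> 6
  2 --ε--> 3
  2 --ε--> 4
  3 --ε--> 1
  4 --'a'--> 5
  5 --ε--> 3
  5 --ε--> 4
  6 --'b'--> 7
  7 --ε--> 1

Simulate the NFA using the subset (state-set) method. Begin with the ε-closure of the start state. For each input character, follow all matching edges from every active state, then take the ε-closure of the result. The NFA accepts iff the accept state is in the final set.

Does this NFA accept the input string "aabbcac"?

start: ε-closure({0}) = {0,1,2,3,4,6}
'a' @ 1: {1,3,4,5}  (accept∈set)
'a' @ 2: {1,3,4,5}  (accept∈set)
'b' @ 3: {}  — no active states
rest 'bcac' ignored (set empty)
final: {}; accept 1 not in set

Answer: REJECT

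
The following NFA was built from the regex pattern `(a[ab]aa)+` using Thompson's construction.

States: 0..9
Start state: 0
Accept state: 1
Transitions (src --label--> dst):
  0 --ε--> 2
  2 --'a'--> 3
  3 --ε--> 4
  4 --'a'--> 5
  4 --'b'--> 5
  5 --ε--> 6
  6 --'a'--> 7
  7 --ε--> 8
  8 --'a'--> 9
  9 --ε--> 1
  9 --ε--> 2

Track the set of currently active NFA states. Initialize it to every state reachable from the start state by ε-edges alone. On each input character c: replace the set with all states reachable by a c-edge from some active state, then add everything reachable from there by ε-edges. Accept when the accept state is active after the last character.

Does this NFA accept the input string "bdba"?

start: ε-closure({0}) = {0,2}
'b' @ 1: {}  — dead — no transitions
rest 'dba' ignored (set empty)
end set {} — state 1 not in

Answer: REJECT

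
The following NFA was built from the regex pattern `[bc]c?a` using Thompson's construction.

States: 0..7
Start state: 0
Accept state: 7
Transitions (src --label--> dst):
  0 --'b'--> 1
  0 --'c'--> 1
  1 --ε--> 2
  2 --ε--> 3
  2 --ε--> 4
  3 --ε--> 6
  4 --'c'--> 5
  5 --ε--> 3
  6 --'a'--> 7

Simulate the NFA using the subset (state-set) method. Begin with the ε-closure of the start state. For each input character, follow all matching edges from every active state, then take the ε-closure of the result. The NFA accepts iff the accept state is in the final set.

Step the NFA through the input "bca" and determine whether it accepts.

S₀ = ε-closure({0}) = {0}
'b' @ 1: {1,2,3,4,6}
'c' @ 2: {3,5,6}
'a' @ 3: {7}  (accept∈set)
final: {7}; accept 7 in set

Answer: ACCEPT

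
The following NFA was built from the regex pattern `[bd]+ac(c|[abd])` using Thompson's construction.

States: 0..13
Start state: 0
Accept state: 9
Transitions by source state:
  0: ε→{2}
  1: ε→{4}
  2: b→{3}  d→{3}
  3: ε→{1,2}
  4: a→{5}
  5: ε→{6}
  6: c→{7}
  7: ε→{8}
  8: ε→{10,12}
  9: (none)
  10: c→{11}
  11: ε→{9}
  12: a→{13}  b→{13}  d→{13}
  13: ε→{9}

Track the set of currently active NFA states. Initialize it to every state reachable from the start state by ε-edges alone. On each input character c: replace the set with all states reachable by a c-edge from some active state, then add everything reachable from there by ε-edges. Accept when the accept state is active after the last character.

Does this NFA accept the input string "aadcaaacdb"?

Answer: REJECT

Trace:
S₀ = ε-closure({0}) = {0,2}
'a' @ 1: {}  — dead — no transitions
rest 'adcaaacdb' ignored (set empty)
after full input: {}  (accept=9 not in)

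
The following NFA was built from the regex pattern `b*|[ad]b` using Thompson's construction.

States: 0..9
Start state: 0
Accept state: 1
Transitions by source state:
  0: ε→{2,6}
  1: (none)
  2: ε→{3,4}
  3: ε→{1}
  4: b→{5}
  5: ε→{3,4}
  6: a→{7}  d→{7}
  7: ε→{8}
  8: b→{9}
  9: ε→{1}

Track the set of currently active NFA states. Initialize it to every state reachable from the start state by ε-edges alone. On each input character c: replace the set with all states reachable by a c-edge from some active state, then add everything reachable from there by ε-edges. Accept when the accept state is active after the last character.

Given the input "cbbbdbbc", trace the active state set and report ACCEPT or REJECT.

Answer: REJECT

Trace:
start: ε-closure({0}) = {0,1,2,3,4,6}
'c' @ 1: {}  — state set empty
rest 'bbbdbbc' ignored (set empty)
end set {} — state 1 not in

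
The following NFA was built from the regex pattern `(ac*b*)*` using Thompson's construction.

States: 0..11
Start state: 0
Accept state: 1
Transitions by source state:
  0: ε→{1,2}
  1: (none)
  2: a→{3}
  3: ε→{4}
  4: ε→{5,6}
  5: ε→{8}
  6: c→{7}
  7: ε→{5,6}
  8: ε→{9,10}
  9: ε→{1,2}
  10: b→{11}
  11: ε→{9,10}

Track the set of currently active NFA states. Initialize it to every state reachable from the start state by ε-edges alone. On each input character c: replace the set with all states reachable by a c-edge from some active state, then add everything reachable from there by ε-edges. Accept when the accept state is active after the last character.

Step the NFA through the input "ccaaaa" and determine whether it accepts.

start: ε-closure({0}) = {0,1,2}
'c' @ 1: {}  — no active states
rest 'caaaa' ignored (set empty)
final: {}; accept 1 not in set

Answer: REJECT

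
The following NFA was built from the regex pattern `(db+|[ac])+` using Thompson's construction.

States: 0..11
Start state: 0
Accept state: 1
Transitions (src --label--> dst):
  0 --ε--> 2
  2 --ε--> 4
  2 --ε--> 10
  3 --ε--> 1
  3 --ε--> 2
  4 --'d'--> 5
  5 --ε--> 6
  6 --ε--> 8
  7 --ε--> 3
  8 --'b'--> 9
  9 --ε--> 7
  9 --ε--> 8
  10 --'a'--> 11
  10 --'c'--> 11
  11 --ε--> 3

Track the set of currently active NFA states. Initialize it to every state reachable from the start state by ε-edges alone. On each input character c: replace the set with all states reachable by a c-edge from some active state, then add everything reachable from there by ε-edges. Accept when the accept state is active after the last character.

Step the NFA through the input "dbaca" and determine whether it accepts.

Answer: ACCEPT

Trace:
start: ε-closure({0}) = {0,2,4,10}
'd' @ 1: {5,6,8}
'b' @ 2: {1,2,3,4,7,8,9,10}  (accept∈set)
'a' @ 3: {1,2,3,4,10,11}  (accept∈set)
'c' @ 4: {1,2,3,4,10,11}  (accept∈set)
'a' @ 5: {1,2,3,4,10,11}  (accept∈set)
after full input: {1,2,3,4,10,11}  (accept=1 in)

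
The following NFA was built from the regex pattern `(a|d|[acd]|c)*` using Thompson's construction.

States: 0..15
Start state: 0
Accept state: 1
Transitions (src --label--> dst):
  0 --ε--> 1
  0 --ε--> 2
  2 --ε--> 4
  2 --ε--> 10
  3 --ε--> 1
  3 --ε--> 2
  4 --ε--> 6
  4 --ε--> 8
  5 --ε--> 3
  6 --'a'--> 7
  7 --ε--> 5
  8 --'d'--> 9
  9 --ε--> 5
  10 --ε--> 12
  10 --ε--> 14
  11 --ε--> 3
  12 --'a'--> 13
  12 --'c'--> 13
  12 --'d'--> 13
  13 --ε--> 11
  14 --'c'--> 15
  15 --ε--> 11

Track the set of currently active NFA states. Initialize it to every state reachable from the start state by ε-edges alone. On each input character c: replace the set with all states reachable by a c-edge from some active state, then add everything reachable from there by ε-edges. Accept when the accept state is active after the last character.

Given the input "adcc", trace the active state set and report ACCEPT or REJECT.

S₀ = ε-closure({0}) = {0,1,2,4,6,8,10,12,14}
'a' @ 1: {1,2,3,4,5,6,7,8,10,11,12,13,14}  [accepting]
'd' @ 2: {1,2,3,4,5,6,8,9,10,11,12,13,14}  [accepting]
'c' @ 3: {1,2,3,4,6,8,10,11,12,13,14,15}  [accepting]
'c' @ 4: {1,2,3,4,6,8,10,11,12,13,14,15}  [accepting]
end set {1,2,3,4,6,8,10,11,12,13,14,15} — state 1 in

Answer: ACCEPT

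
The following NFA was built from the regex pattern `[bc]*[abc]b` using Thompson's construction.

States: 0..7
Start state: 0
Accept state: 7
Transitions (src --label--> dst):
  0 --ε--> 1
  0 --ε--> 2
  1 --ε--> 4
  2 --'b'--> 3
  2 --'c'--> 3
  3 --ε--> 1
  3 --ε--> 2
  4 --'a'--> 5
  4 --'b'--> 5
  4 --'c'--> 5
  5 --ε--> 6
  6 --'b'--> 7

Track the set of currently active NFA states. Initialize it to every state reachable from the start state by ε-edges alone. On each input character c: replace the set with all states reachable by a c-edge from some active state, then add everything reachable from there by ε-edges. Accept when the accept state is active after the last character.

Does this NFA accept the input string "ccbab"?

start: ε-closure({0}) = {0,1,2,4}
'c' @ 1: {1,2,3,4,5,6}
'c' @ 2: {1,2,3,4,5,6}
'b' @ 3: {1,2,3,4,5,6,7}  [accepting]
'a' @ 4: {5,6}
'b' @ 5: {7}  [accepting]
after full input: {7}  (accept=7 in)

Answer: ACCEPT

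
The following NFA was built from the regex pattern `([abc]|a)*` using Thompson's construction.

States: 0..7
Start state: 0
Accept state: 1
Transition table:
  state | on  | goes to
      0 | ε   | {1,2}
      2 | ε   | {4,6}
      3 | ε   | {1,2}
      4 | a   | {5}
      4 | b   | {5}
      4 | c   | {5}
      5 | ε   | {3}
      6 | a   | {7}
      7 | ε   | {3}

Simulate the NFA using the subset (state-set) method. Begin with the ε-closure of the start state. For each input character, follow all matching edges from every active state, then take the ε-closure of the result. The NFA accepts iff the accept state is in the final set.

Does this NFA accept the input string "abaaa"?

start: ε-closure({0}) = {0,1,2,4,6}
'a' @ 1: {1,2,3,4,5,6,7}  (accept∈set)
'b' @ 2: {1,2,3,4,5,6}  (accept∈set)
'a' @ 3: {1,2,3,4,5,6,7}  (accept∈set)
'a' @ 4: {1,2,3,4,5,6,7}  (accept∈set)
'a' @ 5: {1,2,3,4,5,6,7}  (accept∈set)
end set {1,2,3,4,5,6,7} — state 1 in

Answer: ACCEPT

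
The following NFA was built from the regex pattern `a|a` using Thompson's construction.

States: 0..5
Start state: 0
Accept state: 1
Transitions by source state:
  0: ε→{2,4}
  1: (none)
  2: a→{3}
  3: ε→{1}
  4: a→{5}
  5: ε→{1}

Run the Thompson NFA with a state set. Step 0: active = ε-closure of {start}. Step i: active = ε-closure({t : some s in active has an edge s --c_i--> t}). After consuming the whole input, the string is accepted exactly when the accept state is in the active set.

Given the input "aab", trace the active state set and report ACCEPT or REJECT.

initial (ε-close {0}): {0,2,4}
'a' @ 1: {1,3,5}  (accept∈set)
'a' @ 2: {}  — no active states
rest 'b' ignored (set empty)
end set {} — state 1 not in

Answer: REJECT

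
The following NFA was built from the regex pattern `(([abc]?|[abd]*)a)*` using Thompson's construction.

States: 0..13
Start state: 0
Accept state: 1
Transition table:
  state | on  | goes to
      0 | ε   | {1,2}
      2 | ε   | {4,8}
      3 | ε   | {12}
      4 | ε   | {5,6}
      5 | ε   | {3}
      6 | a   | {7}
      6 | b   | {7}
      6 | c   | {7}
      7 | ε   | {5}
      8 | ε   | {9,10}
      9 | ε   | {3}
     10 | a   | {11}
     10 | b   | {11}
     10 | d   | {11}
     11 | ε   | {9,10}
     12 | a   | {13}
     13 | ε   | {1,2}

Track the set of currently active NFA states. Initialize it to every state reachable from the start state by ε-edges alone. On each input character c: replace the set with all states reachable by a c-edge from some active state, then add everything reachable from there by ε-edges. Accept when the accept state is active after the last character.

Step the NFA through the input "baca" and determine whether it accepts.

initial (ε-close {0}): {0,1,2,3,4,5,6,8,9,10,12}
'b' @ 1: {3,5,7,9,10,11,12}
'a' @ 2: {1,2,3,4,5,6,8,9,10,11,12,13}  (accept∈set)
'c' @ 3: {3,5,7,12}
'a' @ 4: {1,2,3,4,5,6,8,9,10,12,13}  (accept∈set)
final: {1,2,3,4,5,6,8,9,10,12,13}; accept 1 in set

Answer: ACCEPT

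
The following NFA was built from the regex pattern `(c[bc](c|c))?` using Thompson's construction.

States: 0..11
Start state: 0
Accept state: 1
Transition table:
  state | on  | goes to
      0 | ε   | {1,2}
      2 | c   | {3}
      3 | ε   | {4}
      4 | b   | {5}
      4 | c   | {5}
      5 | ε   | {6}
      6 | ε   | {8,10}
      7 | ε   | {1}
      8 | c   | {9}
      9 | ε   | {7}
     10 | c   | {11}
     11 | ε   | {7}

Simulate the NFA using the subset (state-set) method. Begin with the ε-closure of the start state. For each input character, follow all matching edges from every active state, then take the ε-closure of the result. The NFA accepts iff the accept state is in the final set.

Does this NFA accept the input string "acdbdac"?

Answer: REJECT

Derivation:
S₀ = ε-closure({0}) = {0,1,2}
'a' @ 1: {}  — dead — no transitions
rest 'cdbdac' ignored (set empty)
end set {} — state 1 not in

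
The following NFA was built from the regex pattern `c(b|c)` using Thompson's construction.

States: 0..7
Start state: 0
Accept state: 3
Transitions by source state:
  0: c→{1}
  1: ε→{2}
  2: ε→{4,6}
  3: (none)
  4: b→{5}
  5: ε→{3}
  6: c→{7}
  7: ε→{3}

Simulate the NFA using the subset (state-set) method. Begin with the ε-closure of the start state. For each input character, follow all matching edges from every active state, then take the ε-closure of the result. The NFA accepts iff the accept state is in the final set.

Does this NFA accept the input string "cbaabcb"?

S₀ = ε-closure({0}) = {0}
'c' @ 1: {1,2,4,6}
'b' @ 2: {3,5}  [accepting]
'a' @ 3: {}  — state set empty
rest 'abcb' ignored (set empty)
final: {}; accept 3 not in set

Answer: REJECT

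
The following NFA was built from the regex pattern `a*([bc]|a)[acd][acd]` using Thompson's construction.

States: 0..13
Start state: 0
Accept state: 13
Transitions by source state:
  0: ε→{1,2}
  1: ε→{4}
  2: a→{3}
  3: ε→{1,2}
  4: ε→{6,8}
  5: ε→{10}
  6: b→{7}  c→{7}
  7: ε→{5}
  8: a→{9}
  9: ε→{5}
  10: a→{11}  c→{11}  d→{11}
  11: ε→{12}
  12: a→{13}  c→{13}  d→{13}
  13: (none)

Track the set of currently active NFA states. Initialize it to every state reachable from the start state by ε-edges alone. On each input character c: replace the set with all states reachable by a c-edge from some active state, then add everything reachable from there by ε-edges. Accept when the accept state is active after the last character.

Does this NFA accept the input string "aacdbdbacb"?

Answer: REJECT

Trace:
start: ε-closure({0}) = {0,1,2,4,6,8}
'a' @ 1: {1,2,3,4,5,6,8,9,10}
'a' @ 2: {1,2,3,4,5,6,8,9,10,11,12}
'c' @ 3: {5,7,10,11,12,13}  ✓accept
'd' @ 4: {11,12,13}  ✓accept
'b' @ 5: {}  — dead — no transitions
rest 'dbacb' ignored (set empty)
after full input: {}  (accept=13 not in)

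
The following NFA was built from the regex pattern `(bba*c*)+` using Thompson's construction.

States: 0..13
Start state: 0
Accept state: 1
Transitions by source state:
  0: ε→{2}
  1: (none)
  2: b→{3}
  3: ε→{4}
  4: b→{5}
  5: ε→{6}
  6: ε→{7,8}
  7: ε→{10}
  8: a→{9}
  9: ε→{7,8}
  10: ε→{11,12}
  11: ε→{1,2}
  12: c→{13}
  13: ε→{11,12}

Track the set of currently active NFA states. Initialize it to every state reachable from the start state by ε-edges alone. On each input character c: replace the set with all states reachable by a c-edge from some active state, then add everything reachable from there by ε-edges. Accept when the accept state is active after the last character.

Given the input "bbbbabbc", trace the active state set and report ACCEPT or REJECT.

start: ε-closure({0}) = {0,2}
'b' @ 1: {3,4}
'b' @ 2: {1,2,5,6,7,8,10,11,12}  (accept∈set)
'b' @ 3: {3,4}
'b' @ 4: {1,2,5,6,7,8,10,11,12}  (accept∈set)
'a' @ 5: {1,2,7,8,9,10,11,12}  (accept∈set)
'b' @ 6: {3,4}
'b' @ 7: {1,2,5,6,7,8,10,11,12}  (accept∈set)
'c' @ 8: {1,2,11,12,13}  (accept∈set)
after full input: {1,2,11,12,13}  (accept=1 in)

Answer: ACCEPT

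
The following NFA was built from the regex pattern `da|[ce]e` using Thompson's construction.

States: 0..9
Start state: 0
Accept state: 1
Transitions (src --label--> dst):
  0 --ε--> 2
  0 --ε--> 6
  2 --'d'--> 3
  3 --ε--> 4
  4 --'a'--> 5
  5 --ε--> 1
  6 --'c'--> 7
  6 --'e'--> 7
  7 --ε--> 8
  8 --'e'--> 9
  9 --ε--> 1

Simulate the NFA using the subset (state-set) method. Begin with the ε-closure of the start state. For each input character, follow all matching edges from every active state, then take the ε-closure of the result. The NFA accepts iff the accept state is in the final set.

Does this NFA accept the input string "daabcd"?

Answer: REJECT

Steps:
initial (ε-close {0}): {0,2,6}
'd' @ 1: {3,4}
'a' @ 2: {1,5}  ✓accept
'a' @ 3: {}  — no active states
rest 'bcd' ignored (set empty)
final: {}; accept 1 not in set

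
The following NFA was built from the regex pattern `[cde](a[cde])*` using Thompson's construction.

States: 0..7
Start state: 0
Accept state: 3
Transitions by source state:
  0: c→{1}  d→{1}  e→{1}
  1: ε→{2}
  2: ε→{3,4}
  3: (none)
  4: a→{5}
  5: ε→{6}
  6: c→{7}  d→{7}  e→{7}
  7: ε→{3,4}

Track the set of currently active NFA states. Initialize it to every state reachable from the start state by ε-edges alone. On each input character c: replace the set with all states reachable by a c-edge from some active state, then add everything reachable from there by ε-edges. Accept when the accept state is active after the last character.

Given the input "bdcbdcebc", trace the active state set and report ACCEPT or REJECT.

Answer: REJECT

Steps:
initial (ε-close {0}): {0}
'b' @ 1: {}  — state set empty
rest 'dcbdcebc' ignored (set empty)
after full input: {}  (accept=3 not in)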